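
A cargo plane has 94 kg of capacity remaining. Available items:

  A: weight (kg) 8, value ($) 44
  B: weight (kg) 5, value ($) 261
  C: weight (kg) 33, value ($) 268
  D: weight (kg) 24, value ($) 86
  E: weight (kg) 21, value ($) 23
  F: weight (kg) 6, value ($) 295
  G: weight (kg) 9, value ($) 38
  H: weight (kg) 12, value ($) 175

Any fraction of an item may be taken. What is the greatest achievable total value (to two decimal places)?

Sort by value per unit weight and fill in that order.
Ratios (sorted): B 52.20, F 49.17, H 14.58, C 8.12, A 5.50, G 4.22, D 3.58, E 1.10
take B (5 @ 261); take F (6 @ 295); take H (12 @ 175); take C (33 @ 268); take A (8 @ 44); take G (9 @ 38); take 21/24 of D → 75.25. Capacity used 94/94.
Total value = 1156.25

1156.25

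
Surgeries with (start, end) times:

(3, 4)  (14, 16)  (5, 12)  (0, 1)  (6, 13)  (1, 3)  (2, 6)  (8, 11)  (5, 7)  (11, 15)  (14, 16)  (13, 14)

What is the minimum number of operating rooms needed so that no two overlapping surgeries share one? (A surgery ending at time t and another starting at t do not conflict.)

3

starts: [0, 1, 2, 3, 5, 5, 6, 8, 11, 13, 14, 14]
ends:   [1, 3, 4, 6, 7, 11, 12, 13, 14, 15, 16, 16]
s0→1 e1→0 s1→1 s2→2 e3→1 s3→2 e4→1 s5→2 s5→3  — peak 3.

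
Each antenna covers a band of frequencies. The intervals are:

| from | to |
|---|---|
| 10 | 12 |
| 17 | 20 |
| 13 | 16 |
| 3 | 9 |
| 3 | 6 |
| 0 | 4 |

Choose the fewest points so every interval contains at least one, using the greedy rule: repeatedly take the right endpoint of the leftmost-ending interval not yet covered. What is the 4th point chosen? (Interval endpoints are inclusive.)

Process intervals by earliest right end; each time one isn't hit yet, stab at its right endpoint.
By right end: [0,4]  [3,6]  [3,9]  [10,12]  [13,16]  [17,20]
[0,4] uncovered → point at 4; [10,12] uncovered → point at 12; [13,16] uncovered → point at 16; [17,20] uncovered → point at 20.
Points: 4, 12, 16, 20 (4 total).

20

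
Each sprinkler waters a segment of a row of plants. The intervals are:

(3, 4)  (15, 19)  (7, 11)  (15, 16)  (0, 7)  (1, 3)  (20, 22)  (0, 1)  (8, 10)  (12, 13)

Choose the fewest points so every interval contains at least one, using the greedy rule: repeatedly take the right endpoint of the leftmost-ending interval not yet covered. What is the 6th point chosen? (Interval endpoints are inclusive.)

22

Sorted: [0,1] [1,3] [3,4] [0,7] [8,10] [7,11] [12,13] [15,16] [15,19] [20,22]
{[0,1],[1,3]} hit by 1; {[3,4],[0,7]} hit by 4; {[8,10],[7,11]} hit by 10; {[12,13]} hit by 13; {[15,16],[15,19]} hit by 16; {[20,22]} hit by 22.
Points: 1, 4, 10, 13, 16, 22 (6 total).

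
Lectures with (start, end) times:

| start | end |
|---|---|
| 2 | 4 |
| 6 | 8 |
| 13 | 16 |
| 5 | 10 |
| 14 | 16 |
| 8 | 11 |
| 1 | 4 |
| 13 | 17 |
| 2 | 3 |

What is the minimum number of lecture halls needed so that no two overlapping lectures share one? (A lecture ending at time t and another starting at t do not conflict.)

3

Count concurrent intervals with a sweep; the peak is the room count.
starts: [1, 2, 2, 5, 6, 8, 13, 13, 14]
ends:   [3, 4, 4, 8, 10, 11, 16, 16, 17]
s1→1 s2→2 s2→3  — peak 3.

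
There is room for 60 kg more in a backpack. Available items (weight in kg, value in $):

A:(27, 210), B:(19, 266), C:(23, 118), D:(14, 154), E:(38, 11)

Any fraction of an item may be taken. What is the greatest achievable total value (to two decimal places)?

630.00

Sort by value per unit weight and fill in that order.
Ratios (sorted): B 14.00, D 11.00, A 7.78, C 5.13, E 0.29
take B (19 @ 266); take D (14 @ 154); take A (27 @ 210). Capacity used 60/60.
Total value = 630.00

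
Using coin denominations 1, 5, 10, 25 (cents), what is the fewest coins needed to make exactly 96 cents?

96 = 3×25 + 2×10 + 1×1
Total coins = 3 + 2 + 1 = 6

6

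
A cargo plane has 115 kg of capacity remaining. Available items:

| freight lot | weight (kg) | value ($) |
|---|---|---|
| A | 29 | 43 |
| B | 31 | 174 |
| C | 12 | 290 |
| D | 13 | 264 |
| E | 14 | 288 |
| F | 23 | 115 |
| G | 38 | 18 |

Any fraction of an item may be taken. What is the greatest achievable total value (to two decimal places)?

Sort by value per unit weight and fill in that order.
Order: C (290/12=24.17) > E (288/14=20.57) > D (264/13=20.31) > B (174/31=5.61) > F (115/23=5.00) > A (43/29=1.48) > G (18/38=0.47)
Fill: take C (12 @ 290) → take E (14 @ 288) → take D (13 @ 264) → take B (31 @ 174) → take F (23 @ 115) → take 22/29 of A → 32.62; 115/115 used.
Total value = 1163.62

1163.62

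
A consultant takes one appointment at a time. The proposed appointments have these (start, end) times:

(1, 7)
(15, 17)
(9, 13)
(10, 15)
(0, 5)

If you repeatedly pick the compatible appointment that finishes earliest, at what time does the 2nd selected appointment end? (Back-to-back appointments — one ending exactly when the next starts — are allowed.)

13

Greedy by earliest finish: after sorting by end time, pick each interval compatible with the last pick.
Sorted by end: (0,5)  (1,7)  (9,13)  (10,15)  (15,17)
take (0,5); take (9,13); take (15,17).
Selected: (0,5) (9,13) (15,17)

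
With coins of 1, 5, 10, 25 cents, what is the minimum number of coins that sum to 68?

Use the largest denomination that fits, subtract, and repeat.
68 − 2×25→18 − 1×10→8 − 1×5→3 − 3×1→0
Total coins = 2 + 1 + 1 + 3 = 7

7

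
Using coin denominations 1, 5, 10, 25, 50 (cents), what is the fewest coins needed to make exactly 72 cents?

72 − 1×50→22 − 2×10→2 − 2×1→0
Total coins = 1 + 2 + 2 = 5

5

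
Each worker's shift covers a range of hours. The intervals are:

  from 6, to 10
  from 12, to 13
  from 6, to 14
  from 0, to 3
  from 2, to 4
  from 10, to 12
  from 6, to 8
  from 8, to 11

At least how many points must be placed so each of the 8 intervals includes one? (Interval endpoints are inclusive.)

By right end: [0,3]  [2,4]  [6,8]  [6,10]  [8,11]  [10,12]  [12,13]  [6,14]
[0,3] uncovered → point at 3; [6,8] uncovered → point at 8; [10,12] uncovered → point at 12.
Points: 3, 8, 12 (3 total).

3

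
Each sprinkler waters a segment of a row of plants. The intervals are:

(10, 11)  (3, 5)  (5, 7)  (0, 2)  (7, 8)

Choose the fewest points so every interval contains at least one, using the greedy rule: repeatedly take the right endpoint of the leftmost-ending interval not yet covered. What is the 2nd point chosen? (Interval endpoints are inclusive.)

Process intervals by earliest right end; each time one isn't hit yet, stab at its right endpoint.
Sorted: [0,2] [3,5] [5,7] [7,8] [10,11]
{[0,2]} hit by 2; {[3,5],[5,7]} hit by 5; {[7,8]} hit by 8; {[10,11]} hit by 11.
Points: 2, 5, 8, 11 (4 total).

5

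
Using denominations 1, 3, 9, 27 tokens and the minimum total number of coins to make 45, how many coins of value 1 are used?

Use the largest denomination that fits, subtract, and repeat.
45 − 1×27→18 − 2×9→0
Count of 1: 0

0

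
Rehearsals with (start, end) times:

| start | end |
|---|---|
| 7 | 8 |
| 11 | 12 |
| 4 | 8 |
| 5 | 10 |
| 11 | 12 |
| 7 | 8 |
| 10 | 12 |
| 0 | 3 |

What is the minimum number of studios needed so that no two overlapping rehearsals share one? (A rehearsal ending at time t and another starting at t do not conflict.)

4

The answer is the maximum number of intervals overlapping at any instant.
starts: [0, 4, 5, 7, 7, 10, 11, 11]
ends:   [3, 8, 8, 8, 10, 12, 12, 12]
s0→1 e3→0 s4→1 s5→2 s7→3 s7→4  — peak 4.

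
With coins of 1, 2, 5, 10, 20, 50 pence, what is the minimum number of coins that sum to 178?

7

Greedy: take as many of the largest coin as possible, then repeat with the remainder.
178 − 3×50→28 − 1×20→8 − 1×5→3 − 1×2→1 − 1×1→0
Total coins = 3 + 1 + 1 + 1 + 1 = 7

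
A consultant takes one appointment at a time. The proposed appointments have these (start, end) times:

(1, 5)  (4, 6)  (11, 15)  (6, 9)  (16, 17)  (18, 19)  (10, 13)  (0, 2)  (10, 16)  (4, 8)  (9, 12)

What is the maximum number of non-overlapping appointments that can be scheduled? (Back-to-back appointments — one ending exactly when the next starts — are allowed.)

Greedy by earliest finish: after sorting by end time, pick each interval compatible with the last pick.
Sorted by end: (0,2)  (1,5)  (4,6)  (4,8)  (6,9)  (9,12)  (10,13)  (11,15)  (10,16)  (16,17)  (18,19)
take (0,2); take (4,6); skip (4,8); take (6,9); take (9,12); skip (10,16); take (16,17); take (18,19).
Selected 6 appointments.

6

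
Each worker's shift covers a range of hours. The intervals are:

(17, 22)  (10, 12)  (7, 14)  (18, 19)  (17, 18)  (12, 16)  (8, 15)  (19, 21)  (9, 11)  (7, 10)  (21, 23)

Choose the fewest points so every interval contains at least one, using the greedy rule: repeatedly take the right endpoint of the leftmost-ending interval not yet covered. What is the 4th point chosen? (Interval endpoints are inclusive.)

21

Sort by right endpoint; whenever an interval is uncovered, place a point at its right end.
Sorted: [7,10] [9,11] [10,12] [7,14] [8,15] [12,16] [17,18] [18,19] [19,21] [17,22] [21,23]
{[7,10],[9,11],[10,12],[7,14],[8,15]} hit by 10; {[12,16]} hit by 16; {[17,18],[18,19]} hit by 18; {[19,21],[17,22],[21,23]} hit by 21.
Points: 10, 16, 18, 21 (4 total).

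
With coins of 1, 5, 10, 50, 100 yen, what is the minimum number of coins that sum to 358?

8

358 − 3×100→58 − 1×50→8 − 1×5→3 − 3×1→0
Total coins = 3 + 1 + 1 + 3 = 8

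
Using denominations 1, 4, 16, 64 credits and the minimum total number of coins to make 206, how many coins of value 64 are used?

Greedy: take as many of the largest coin as possible, then repeat with the remainder.
206 − 3×64→14 − 3×4→2 − 2×1→0
Count of 64: 3

3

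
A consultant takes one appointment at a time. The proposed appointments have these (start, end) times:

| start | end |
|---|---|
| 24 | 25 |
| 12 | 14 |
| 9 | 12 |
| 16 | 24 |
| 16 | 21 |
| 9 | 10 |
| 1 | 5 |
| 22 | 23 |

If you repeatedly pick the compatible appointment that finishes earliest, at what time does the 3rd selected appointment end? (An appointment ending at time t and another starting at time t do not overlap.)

By end time: (1,5), (9,10), (9,12), (12,14), (16,21), (22,23), (16,24), (24,25).
Pick (1,5); next start ≥ 5 → (9,10); next start ≥ 10 → (12,14); next start ≥ 14 → (16,21); next start ≥ 21 → (22,23); next start ≥ 23 → (24,25).
Selected: (1,5) (9,10) (12,14) (16,21) (22,23) (24,25)

14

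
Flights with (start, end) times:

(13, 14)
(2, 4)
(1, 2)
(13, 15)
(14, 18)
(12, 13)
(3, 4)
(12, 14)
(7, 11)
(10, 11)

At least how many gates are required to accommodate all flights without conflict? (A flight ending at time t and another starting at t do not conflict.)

Count concurrent intervals with a sweep; the peak is the room count.
Events (time:±→running): 1:+→1 2:-→0 2:+→1 3:+→2 4:-→1 4:-→0 7:+→1 10:+→2 11:-→1 11:-→0 12:+→1 12:+→2 13:-→1 13:+→2 13:+→3 … peak 3.

3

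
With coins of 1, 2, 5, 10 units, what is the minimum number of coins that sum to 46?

46 − 4×10→6 − 1×5→1 − 1×1→0
Total coins = 4 + 1 + 1 = 6

6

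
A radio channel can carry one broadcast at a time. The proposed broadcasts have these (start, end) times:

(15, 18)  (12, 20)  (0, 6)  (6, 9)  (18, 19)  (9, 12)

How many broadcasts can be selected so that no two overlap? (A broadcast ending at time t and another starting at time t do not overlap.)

5

By end time: (0,6), (6,9), (9,12), (15,18), (18,19), (12,20).
Pick (0,6); next start ≥ 6 → (6,9); next start ≥ 9 → (9,12); next start ≥ 12 → (15,18); next start ≥ 18 → (18,19).
Selected 5 broadcasts.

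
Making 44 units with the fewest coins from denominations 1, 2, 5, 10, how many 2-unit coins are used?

2

Greedy: take as many of the largest coin as possible, then repeat with the remainder.
44 − 4×10→4 − 2×2→0
Count of 2: 2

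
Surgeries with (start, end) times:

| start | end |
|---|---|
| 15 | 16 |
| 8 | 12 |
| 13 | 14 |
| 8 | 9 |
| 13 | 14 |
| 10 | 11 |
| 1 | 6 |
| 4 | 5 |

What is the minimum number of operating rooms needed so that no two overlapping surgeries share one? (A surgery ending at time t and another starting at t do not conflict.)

2

Events (time:±→running): 1:+→1 4:+→2 … peak 2.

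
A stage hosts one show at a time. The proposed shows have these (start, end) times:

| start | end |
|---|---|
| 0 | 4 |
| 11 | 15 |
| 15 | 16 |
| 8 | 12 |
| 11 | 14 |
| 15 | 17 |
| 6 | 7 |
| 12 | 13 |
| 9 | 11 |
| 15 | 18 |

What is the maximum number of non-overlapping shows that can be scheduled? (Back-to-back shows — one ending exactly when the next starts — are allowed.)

5

By end time: (0,4), (6,7), (9,11), (8,12), (12,13), (11,14), (11,15), (15,16), (15,17), (15,18).
Pick (0,4); next start ≥ 4 → (6,7); next start ≥ 7 → (9,11); next start ≥ 11 → (12,13); next start ≥ 13 → (15,16).
Selected 5 shows.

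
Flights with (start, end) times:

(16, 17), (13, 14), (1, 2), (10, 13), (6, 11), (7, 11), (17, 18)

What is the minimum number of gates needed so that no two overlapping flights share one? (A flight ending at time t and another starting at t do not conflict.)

Count concurrent intervals with a sweep; the peak is the room count.
starts: [1, 6, 7, 10, 13, 16, 17]
ends:   [2, 11, 11, 13, 14, 17, 18]
s1→1 e2→0 s6→1 s7→2 s10→3  — peak 3.

3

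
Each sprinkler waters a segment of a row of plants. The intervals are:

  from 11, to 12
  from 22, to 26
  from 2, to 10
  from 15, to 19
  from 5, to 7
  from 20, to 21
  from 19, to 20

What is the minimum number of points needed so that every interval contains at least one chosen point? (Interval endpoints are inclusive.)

Sort by right endpoint; whenever an interval is uncovered, place a point at its right end.
By right end: [5,7]  [2,10]  [11,12]  [15,19]  [19,20]  [20,21]  [22,26]
[5,7] uncovered → point at 7; [11,12] uncovered → point at 12; [15,19] uncovered → point at 19; [20,21] uncovered → point at 21; [22,26] uncovered → point at 26.
Points: 7, 12, 19, 21, 26 (5 total).

5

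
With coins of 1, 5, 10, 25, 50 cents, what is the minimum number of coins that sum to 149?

149 = 2×50 + 1×25 + 2×10 + 4×1
Total coins = 2 + 1 + 2 + 4 = 9

9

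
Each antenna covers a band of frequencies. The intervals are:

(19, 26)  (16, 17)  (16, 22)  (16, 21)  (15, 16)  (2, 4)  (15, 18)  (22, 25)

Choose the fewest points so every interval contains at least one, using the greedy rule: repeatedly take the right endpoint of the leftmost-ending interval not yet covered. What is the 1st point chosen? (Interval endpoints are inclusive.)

By right end: [2,4]  [15,16]  [16,17]  [15,18]  [16,21]  [16,22]  [22,25]  [19,26]
[2,4] uncovered → point at 4; [15,16] uncovered → point at 16; [22,25] uncovered → point at 25.
Points: 4, 16, 25 (3 total).

4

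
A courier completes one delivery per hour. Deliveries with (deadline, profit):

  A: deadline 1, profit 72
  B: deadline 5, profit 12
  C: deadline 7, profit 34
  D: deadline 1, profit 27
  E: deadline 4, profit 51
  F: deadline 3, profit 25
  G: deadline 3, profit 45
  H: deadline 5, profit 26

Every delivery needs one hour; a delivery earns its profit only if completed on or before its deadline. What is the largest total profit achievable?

Take jobs in profit order; each goes to the latest open slot no later than its deadline.
By profit: A(d1,72), E(d4,51), G(d3,45), C(d7,34), D(d1,27), H(d5,26), F(d3,25), B(d5,12)
A→slot 1; E→slot 4; G→slot 3; C→slot 7; D skipped; H→slot 5; F→slot 2; B skipped.
Profit = 72 + 25 + 45 + 51 + 26 + 34 = 253

253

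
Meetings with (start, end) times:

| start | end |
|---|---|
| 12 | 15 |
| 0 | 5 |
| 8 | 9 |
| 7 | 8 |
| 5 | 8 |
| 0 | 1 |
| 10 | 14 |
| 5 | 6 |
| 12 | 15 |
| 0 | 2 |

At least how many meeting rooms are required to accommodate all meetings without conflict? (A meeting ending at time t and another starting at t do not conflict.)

3

Events (time:±→running): 0:+→1 0:+→2 0:+→3 … peak 3.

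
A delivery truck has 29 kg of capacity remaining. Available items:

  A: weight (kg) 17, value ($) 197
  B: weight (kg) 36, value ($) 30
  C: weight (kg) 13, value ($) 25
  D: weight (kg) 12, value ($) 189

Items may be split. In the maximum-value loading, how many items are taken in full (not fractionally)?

2

Order: D (189/12=15.75) > A (197/17=11.59) > C (25/13=1.92) > B (30/36=0.83)
Fill: take D (12 @ 189) → take A (17 @ 197); 29/29 used.
2 item(s) taken whole.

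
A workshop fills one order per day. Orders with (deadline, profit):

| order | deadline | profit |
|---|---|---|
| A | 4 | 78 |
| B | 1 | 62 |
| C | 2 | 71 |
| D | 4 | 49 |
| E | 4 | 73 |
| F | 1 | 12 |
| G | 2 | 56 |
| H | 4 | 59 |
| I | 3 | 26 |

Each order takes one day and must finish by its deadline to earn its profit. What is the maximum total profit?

By profit: A(d4,78), E(d4,73), C(d2,71), B(d1,62), H(d4,59), G(d2,56), D(d4,49), I(d3,26), F(d1,12)
A→slot 4; E→slot 3; C→slot 2; B→slot 1; H skipped; G skipped; D skipped; I skipped; F skipped.
Profit = 62 + 71 + 73 + 78 = 284

284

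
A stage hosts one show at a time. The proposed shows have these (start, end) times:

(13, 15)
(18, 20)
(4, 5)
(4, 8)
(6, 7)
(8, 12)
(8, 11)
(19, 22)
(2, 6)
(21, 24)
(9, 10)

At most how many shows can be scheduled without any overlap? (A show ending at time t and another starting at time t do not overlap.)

By end time: (4,5), (2,6), (6,7), (4,8), (9,10), (8,11), (8,12), (13,15), (18,20), (19,22), (21,24).
Pick (4,5); next start ≥ 5 → (6,7); next start ≥ 7 → (9,10); next start ≥ 10 → (13,15); next start ≥ 15 → (18,20); next start ≥ 20 → (21,24).
Selected 6 shows.

6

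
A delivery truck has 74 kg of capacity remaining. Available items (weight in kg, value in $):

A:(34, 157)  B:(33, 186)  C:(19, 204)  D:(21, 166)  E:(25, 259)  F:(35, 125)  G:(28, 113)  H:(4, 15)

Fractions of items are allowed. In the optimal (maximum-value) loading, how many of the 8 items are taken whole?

Ratios (sorted): C 10.74, E 10.36, D 7.90, B 5.64, A 4.62, G 4.04, H 3.75, F 3.57
take C (19 @ 204); take E (25 @ 259); take D (21 @ 166); take 9/33 of B → 50.73. Capacity used 74/74.
3 item(s) taken whole; one partial (take 9/33 of B).

3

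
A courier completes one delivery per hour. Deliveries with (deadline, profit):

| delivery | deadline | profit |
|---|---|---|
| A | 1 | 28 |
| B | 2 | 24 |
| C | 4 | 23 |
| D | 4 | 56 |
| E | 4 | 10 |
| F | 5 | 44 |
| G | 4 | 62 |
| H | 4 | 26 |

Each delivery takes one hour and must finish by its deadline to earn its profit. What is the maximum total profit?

Sort by profit descending; place each in the latest free slot ≤ its deadline.
By profit: G(d4,62), D(d4,56), F(d5,44), A(d1,28), H(d4,26), B(d2,24), C(d4,23), E(d4,10)
G→slot 4; D→slot 3; F→slot 5; A→slot 1; H→slot 2; B skipped; C skipped; E skipped.
Profit = 28 + 26 + 56 + 62 + 44 = 216

216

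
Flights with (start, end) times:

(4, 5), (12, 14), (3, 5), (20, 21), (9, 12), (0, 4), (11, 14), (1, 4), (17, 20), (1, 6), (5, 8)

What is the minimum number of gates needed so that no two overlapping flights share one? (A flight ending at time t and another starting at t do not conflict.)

Events (time:±→running): 0:+→1 1:+→2 1:+→3 3:+→4 … peak 4.

4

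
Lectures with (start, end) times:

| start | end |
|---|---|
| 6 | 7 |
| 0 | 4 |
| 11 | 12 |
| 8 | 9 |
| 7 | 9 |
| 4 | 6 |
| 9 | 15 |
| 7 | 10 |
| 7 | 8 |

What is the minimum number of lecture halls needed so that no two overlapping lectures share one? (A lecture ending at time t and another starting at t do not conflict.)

The answer is the maximum number of intervals overlapping at any instant.
Events (time:±→running): 0:+→1 4:-→0 4:+→1 6:-→0 6:+→1 7:-→0 7:+→1 7:+→2 7:+→3 … peak 3.

3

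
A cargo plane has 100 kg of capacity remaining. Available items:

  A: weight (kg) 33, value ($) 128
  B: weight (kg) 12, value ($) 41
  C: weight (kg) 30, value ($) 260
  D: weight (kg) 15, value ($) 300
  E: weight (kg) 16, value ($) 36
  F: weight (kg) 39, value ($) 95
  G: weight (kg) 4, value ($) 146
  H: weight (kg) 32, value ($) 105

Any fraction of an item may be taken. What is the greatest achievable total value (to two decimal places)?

894.69

Sort by value per unit weight and fill in that order.
Order: G (146/4=36.50) > D (300/15=20.00) > C (260/30=8.67) > A (128/33=3.88) > B (41/12=3.42) > H (105/32=3.28) > F (95/39=2.44) > E (36/16=2.25)
Fill: take G (4 @ 146) → take D (15 @ 300) → take C (30 @ 260) → take A (33 @ 128) → take B (12 @ 41) → take 6/32 of H → 19.69; 100/100 used.
Total value = 894.69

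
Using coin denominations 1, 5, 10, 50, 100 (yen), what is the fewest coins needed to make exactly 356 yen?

6

Use the largest denomination that fits, subtract, and repeat.
356 = 3×100 + 1×50 + 1×5 + 1×1
Total coins = 3 + 1 + 1 + 1 = 6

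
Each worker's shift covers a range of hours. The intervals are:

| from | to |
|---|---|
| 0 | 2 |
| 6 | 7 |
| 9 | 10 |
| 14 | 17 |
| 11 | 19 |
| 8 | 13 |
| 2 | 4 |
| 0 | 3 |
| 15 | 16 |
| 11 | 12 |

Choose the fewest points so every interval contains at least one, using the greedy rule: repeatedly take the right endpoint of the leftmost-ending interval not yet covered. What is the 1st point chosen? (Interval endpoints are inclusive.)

2

By right end: [0,2]  [0,3]  [2,4]  [6,7]  [9,10]  [11,12]  [8,13]  [15,16]  [14,17]  [11,19]
[0,2] uncovered → point at 2; [6,7] uncovered → point at 7; [9,10] uncovered → point at 10; [11,12] uncovered → point at 12; [15,16] uncovered → point at 16.
Points: 2, 7, 10, 12, 16 (5 total).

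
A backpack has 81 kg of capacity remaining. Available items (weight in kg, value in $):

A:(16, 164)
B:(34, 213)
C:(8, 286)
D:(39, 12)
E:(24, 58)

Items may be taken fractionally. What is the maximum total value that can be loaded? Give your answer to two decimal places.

Greedy by value/weight ratio, highest first.
Order: C (286/8=35.75) > A (164/16=10.25) > B (213/34=6.26) > E (58/24=2.42) > D (12/39=0.31)
Fill: take C (8 @ 286) → take A (16 @ 164) → take B (34 @ 213) → take 23/24 of E → 55.58; 81/81 used.
Total value = 718.58

718.58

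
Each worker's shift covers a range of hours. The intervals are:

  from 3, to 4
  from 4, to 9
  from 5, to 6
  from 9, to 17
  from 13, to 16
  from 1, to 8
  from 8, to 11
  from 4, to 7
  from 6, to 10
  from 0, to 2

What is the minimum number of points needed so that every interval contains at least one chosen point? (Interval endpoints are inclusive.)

Process intervals by earliest right end; each time one isn't hit yet, stab at its right endpoint.
Sorted: [0,2] [3,4] [5,6] [4,7] [1,8] [4,9] [6,10] [8,11] [13,16] [9,17]
{[0,2]} hit by 2; {[3,4]} hit by 4; {[5,6],[4,7],[1,8],[4,9],[6,10]} hit by 6; {[8,11]} hit by 11; {[13,16],[9,17]} hit by 16.
Points: 2, 4, 6, 11, 16 (5 total).

5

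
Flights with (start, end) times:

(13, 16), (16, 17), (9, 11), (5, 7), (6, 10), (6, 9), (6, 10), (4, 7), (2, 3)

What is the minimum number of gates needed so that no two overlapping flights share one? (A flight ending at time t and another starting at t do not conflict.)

5

starts: [2, 4, 5, 6, 6, 6, 9, 13, 16]
ends:   [3, 7, 7, 9, 10, 10, 11, 16, 17]
s2→1 e3→0 s4→1 s5→2 s6→3 s6→4 s6→5  — peak 5.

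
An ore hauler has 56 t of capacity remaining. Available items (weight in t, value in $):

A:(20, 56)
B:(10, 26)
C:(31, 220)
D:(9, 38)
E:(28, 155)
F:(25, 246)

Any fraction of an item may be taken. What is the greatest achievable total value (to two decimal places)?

466.00

Order: F (246/25=9.84) > C (220/31=7.10) > E (155/28=5.54) > D (38/9=4.22) > A (56/20=2.80) > B (26/10=2.60)
Fill: take F (25 @ 246) → take C (31 @ 220); 56/56 used.
Total value = 466.00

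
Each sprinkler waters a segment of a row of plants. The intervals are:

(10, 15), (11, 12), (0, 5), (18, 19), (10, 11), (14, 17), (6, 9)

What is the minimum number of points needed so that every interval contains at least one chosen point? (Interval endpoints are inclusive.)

5

Process intervals by earliest right end; each time one isn't hit yet, stab at its right endpoint.
Sorted: [0,5] [6,9] [10,11] [11,12] [10,15] [14,17] [18,19]
{[0,5]} hit by 5; {[6,9]} hit by 9; {[10,11],[11,12],[10,15]} hit by 11; {[14,17]} hit by 17; {[18,19]} hit by 19.
Points: 5, 9, 11, 17, 19 (5 total).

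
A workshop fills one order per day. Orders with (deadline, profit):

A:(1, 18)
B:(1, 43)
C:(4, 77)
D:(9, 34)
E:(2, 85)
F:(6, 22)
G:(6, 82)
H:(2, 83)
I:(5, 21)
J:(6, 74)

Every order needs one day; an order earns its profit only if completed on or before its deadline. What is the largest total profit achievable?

By profit: E(d2,85), H(d2,83), G(d6,82), C(d4,77), J(d6,74), B(d1,43), D(d9,34), F(d6,22), I(d5,21), A(d1,18)
E→slot 2; H→slot 1; G→slot 6; C→slot 4; J→slot 5; B skipped; D→slot 9; F→slot 3; I skipped; A skipped.
Profit = 83 + 85 + 22 + 77 + 74 + 82 + 34 = 457

457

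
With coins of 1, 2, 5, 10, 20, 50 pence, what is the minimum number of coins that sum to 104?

4

Greedy: take as many of the largest coin as possible, then repeat with the remainder.
104 = 2×50 + 2×2
Total coins = 2 + 2 = 4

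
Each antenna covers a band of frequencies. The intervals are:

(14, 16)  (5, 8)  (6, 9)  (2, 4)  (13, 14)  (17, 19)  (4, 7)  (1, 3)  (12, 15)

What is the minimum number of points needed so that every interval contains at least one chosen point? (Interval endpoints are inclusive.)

4

Sort by right endpoint; whenever an interval is uncovered, place a point at its right end.
By right end: [1,3]  [2,4]  [4,7]  [5,8]  [6,9]  [13,14]  [12,15]  [14,16]  [17,19]
[1,3] uncovered → point at 3; [4,7] uncovered → point at 7; [13,14] uncovered → point at 14; [17,19] uncovered → point at 19.
Points: 3, 7, 14, 19 (4 total).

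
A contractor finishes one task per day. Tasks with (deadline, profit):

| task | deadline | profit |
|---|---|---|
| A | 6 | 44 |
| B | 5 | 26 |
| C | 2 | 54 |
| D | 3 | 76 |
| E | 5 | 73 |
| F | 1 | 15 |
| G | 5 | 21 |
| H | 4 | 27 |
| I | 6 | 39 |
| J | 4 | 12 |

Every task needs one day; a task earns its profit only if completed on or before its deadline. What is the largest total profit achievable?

313

Sort by profit descending; place each in the latest free slot ≤ its deadline.
By profit: D(d3,76), E(d5,73), C(d2,54), A(d6,44), I(d6,39), H(d4,27), B(d5,26), G(d5,21), F(d1,15), J(d4,12)
D→slot 3; E→slot 5; C→slot 2; A→slot 6; I→slot 4; H→slot 1; B skipped; G skipped; F skipped; J skipped.
Profit = 27 + 54 + 76 + 39 + 73 + 44 = 313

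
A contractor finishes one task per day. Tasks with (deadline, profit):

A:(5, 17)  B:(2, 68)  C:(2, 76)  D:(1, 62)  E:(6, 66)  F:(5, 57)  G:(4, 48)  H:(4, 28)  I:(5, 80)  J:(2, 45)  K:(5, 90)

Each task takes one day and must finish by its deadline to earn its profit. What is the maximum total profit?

437

Take jobs in profit order; each goes to the latest open slot no later than its deadline.
By profit: K(d5,90), I(d5,80), C(d2,76), B(d2,68), E(d6,66), D(d1,62), F(d5,57), G(d4,48), J(d2,45), H(d4,28), A(d5,17)
K→slot 5; I→slot 4; C→slot 2; B→slot 1; E→slot 6; D skipped; F→slot 3; G skipped; J skipped; H skipped; A skipped.
Profit = 68 + 76 + 57 + 80 + 90 + 66 = 437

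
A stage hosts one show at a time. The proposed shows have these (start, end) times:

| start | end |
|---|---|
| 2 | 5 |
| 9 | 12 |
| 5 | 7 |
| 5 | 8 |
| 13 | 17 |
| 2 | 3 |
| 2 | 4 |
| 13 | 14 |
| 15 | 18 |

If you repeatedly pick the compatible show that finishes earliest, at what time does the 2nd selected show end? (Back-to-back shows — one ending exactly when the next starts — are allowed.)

Sorted by end: (2,3)  (2,4)  (2,5)  (5,7)  (5,8)  (9,12)  (13,14)  (13,17)  (15,18)
take (2,3); skip (2,4); take (5,7); skip (5,8); take (9,12); take (13,14); skip (13,17); take (15,18).
Selected: (2,3) (5,7) (9,12) (13,14) (15,18)

7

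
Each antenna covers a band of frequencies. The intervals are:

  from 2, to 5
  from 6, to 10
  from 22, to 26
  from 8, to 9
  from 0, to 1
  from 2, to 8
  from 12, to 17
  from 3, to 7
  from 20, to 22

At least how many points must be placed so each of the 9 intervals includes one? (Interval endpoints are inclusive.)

5

Sort by right endpoint; whenever an interval is uncovered, place a point at its right end.
Sorted: [0,1] [2,5] [3,7] [2,8] [8,9] [6,10] [12,17] [20,22] [22,26]
{[0,1]} hit by 1; {[2,5],[3,7],[2,8]} hit by 5; {[8,9],[6,10]} hit by 9; {[12,17]} hit by 17; {[20,22],[22,26]} hit by 22.
Points: 1, 5, 9, 17, 22 (5 total).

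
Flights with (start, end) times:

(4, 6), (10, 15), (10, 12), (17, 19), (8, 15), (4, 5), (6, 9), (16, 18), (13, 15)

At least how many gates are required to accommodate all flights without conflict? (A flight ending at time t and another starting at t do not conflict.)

Events (time:±→running): 4:+→1 4:+→2 5:-→1 6:-→0 6:+→1 8:+→2 9:-→1 10:+→2 10:+→3 … peak 3.

3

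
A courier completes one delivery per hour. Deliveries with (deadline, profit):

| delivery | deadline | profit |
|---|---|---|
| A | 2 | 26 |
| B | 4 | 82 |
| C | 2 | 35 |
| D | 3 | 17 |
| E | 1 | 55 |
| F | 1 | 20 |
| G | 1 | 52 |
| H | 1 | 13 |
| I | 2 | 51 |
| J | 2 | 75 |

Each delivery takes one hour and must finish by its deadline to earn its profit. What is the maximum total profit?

229

Sort by profit descending; place each in the latest free slot ≤ its deadline.
Profit order: B=82 J=75 E=55 G=52 I=51 C=35 A=26 F=20 D=17 H=13
Assign: B→slot 4, J→slot 2, E→slot 1, G skipped, I skipped, C skipped, A skipped, F skipped, D→slot 3, H skipped.
Slots: [1:E] [2:J] [3:D] [4:B]
Profit = 55 + 75 + 17 + 82 = 229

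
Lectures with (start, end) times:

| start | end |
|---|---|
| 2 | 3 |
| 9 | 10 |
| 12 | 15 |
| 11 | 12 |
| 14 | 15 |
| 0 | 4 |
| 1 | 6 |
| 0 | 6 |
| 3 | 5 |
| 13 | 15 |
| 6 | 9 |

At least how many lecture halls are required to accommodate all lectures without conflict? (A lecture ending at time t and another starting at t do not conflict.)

4

The answer is the maximum number of intervals overlapping at any instant.
starts: [0, 0, 1, 2, 3, 6, 9, 11, 12, 13, 14]
ends:   [3, 4, 5, 6, 6, 9, 10, 12, 15, 15, 15]
s0→1 s0→2 s1→3 s2→4  — peak 4.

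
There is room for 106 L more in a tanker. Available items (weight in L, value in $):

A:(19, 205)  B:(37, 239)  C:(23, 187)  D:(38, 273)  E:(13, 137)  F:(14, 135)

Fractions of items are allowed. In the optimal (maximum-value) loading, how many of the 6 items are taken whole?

4

Sort by value per unit weight and fill in that order.
Ratios (sorted): A 10.79, E 10.54, F 9.64, C 8.13, D 7.18, B 6.46
take A (19 @ 205); take E (13 @ 137); take F (14 @ 135); take C (23 @ 187); take 37/38 of D → 265.82. Capacity used 106/106.
4 item(s) taken whole; one partial (take 37/38 of D).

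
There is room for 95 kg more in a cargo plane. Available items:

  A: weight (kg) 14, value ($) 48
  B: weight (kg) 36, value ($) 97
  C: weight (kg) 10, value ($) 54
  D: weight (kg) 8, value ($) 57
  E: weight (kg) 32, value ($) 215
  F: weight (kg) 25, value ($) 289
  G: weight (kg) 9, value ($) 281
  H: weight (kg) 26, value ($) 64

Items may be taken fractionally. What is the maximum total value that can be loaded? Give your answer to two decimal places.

Sort by value per unit weight and fill in that order.
Order: G (281/9=31.22) > F (289/25=11.56) > D (57/8=7.12) > E (215/32=6.72) > C (54/10=5.40) > A (48/14=3.43) > B (97/36=2.69) > H (64/26=2.46)
Fill: take G (9 @ 281) → take F (25 @ 289) → take D (8 @ 57) → take E (32 @ 215) → take C (10 @ 54) → take 11/14 of A → 37.71; 95/95 used.
Total value = 933.71

933.71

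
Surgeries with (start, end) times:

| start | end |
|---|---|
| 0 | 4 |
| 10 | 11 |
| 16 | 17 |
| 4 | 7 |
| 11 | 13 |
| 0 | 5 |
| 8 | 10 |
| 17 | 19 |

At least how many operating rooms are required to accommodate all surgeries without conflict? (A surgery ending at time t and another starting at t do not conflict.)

2

Events (time:±→running): 0:+→1 0:+→2 … peak 2.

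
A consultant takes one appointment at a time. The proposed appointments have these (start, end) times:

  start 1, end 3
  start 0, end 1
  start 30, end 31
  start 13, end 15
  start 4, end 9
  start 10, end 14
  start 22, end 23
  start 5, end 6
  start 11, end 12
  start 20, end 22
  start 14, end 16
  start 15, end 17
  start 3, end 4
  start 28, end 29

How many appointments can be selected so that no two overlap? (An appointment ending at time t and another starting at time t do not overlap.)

Greedy by earliest finish: after sorting by end time, pick each interval compatible with the last pick.
Sorted by end: (0,1)  (1,3)  (3,4)  (5,6)  (4,9)  (11,12)  (10,14)  (13,15)  (14,16)  (15,17)  (20,22)  (22,23)  (28,29)  (30,31)
take (0,1); take (1,3); take (3,4); take (5,6); take (11,12); take (13,15); take (15,17); take (20,22); take (22,23); take (28,29); take (30,31).
Selected 11 appointments.

11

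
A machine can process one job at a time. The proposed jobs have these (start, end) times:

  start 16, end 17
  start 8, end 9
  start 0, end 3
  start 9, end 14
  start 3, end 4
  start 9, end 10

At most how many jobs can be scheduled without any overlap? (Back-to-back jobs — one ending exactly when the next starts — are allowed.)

By end time: (0,3), (3,4), (8,9), (9,10), (9,14), (16,17).
Pick (0,3); next start ≥ 3 → (3,4); next start ≥ 4 → (8,9); next start ≥ 9 → (9,10); next start ≥ 10 → (16,17).
Selected 5 jobs.

5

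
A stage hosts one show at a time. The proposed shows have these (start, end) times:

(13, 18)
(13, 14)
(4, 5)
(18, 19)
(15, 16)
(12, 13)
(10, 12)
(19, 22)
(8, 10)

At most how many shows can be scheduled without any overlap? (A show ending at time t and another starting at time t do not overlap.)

8

Greedy by earliest finish: after sorting by end time, pick each interval compatible with the last pick.
Sorted by end: (4,5)  (8,10)  (10,12)  (12,13)  (13,14)  (15,16)  (13,18)  (18,19)  (19,22)
take (4,5); take (8,10); take (10,12); take (12,13); take (13,14); take (15,16); skip (13,18); take (18,19); take (19,22).
Selected 8 shows.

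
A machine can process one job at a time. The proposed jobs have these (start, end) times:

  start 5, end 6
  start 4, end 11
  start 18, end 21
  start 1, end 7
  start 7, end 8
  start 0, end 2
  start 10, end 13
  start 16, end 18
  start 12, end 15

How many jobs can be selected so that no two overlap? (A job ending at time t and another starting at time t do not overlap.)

By end time: (0,2), (5,6), (1,7), (7,8), (4,11), (10,13), (12,15), (16,18), (18,21).
Pick (0,2); next start ≥ 2 → (5,6); next start ≥ 6 → (7,8); next start ≥ 8 → (10,13); next start ≥ 13 → (16,18); next start ≥ 18 → (18,21).
Selected 6 jobs.

6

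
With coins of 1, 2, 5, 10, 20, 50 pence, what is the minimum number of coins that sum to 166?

Use the largest denomination that fits, subtract, and repeat.
166 − 3×50→16 − 1×10→6 − 1×5→1 − 1×1→0
Total coins = 3 + 1 + 1 + 1 = 6

6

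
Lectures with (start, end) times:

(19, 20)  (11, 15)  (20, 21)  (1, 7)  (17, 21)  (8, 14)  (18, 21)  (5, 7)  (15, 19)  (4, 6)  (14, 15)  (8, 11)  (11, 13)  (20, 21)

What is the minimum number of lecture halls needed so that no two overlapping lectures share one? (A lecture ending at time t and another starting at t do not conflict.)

Events (time:±→running): 1:+→1 4:+→2 5:+→3 6:-→2 7:-→1 7:-→0 8:+→1 8:+→2 11:-→1 11:+→2 11:+→3 13:-→2 14:-→1 14:+→2 15:-→1 15:-→0 15:+→1 17:+→2 18:+→3 19:-→2 19:+→3 20:-→2 20:+→3 20:+→4 … peak 4.

4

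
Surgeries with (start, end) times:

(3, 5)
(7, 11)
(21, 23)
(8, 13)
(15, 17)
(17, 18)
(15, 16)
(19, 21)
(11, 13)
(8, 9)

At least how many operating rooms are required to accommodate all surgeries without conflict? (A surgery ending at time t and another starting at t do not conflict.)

3

The answer is the maximum number of intervals overlapping at any instant.
Events (time:±→running): 3:+→1 5:-→0 7:+→1 8:+→2 8:+→3 … peak 3.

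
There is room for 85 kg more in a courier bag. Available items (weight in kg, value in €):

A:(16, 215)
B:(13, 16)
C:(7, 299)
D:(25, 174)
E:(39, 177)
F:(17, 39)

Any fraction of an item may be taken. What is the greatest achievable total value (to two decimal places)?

855.92

Sort by value per unit weight and fill in that order.
Order: C (299/7=42.71) > A (215/16=13.44) > D (174/25=6.96) > E (177/39=4.54) > F (39/17=2.29) > B (16/13=1.23)
Fill: take C (7 @ 299) → take A (16 @ 215) → take D (25 @ 174) → take 37/39 of E → 167.92; 85/85 used.
Total value = 855.92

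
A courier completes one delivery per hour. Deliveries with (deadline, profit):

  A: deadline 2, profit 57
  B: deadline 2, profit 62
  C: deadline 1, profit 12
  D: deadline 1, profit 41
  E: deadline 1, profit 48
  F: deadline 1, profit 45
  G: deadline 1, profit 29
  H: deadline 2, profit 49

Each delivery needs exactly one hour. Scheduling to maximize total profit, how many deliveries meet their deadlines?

Take jobs in profit order; each goes to the latest open slot no later than its deadline.
By profit: B(d2,62), A(d2,57), H(d2,49), E(d1,48), F(d1,45), D(d1,41), G(d1,29), C(d1,12)
B→slot 2; A→slot 1; H skipped; E skipped; F skipped; D skipped; G skipped; C skipped.
2 of 8 scheduled.

2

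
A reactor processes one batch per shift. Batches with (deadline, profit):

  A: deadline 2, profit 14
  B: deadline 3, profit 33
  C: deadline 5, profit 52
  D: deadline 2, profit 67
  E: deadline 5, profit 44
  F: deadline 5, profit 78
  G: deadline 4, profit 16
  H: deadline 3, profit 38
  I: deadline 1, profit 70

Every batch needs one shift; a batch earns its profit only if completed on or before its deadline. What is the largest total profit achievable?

311

Take jobs in profit order; each goes to the latest open slot no later than its deadline.
By profit: F(d5,78), I(d1,70), D(d2,67), C(d5,52), E(d5,44), H(d3,38), B(d3,33), G(d4,16), A(d2,14)
F→slot 5; I→slot 1; D→slot 2; C→slot 4; E→slot 3; H skipped; B skipped; G skipped; A skipped.
Profit = 70 + 67 + 44 + 52 + 78 = 311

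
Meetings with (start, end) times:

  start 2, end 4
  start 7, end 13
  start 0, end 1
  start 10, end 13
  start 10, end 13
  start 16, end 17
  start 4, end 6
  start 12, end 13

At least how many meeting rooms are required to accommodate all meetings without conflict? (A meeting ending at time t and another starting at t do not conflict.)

Count concurrent intervals with a sweep; the peak is the room count.
starts: [0, 2, 4, 7, 10, 10, 12, 16]
ends:   [1, 4, 6, 13, 13, 13, 13, 17]
s0→1 e1→0 s2→1 e4→0 s4→1 e6→0 s7→1 s10→2 s10→3 s12→4  — peak 4.

4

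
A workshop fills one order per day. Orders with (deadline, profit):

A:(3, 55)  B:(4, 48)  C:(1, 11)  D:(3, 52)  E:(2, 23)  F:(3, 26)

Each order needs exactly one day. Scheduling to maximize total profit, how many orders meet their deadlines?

4

Profit order: A=55 D=52 B=48 F=26 E=23 C=11
Assign: A→slot 3, D→slot 2, B→slot 4, F→slot 1, E skipped, C skipped.
Slots: [1:F] [2:D] [3:A] [4:B]
4 of 6 scheduled.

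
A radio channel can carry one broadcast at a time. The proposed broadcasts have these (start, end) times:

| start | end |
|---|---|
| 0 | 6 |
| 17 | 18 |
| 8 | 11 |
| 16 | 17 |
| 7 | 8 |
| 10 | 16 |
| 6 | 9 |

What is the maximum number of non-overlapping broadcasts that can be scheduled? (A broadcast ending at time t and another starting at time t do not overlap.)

5

By end time: (0,6), (7,8), (6,9), (8,11), (10,16), (16,17), (17,18).
Pick (0,6); next start ≥ 6 → (7,8); next start ≥ 8 → (8,11); next start ≥ 11 → (16,17); next start ≥ 17 → (17,18).
Selected 5 broadcasts.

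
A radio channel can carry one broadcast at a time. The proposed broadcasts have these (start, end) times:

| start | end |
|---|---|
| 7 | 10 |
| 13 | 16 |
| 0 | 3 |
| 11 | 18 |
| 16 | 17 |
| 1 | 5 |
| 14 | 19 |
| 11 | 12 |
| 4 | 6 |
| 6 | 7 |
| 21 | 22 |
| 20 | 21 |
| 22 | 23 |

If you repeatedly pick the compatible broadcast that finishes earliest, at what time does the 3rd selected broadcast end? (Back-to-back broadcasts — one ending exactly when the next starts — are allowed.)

7

Order by finish time; keep every interval that doesn't clash with the previous kept one.
By end time: (0,3), (1,5), (4,6), (6,7), (7,10), (11,12), (13,16), (16,17), (11,18), (14,19), (20,21), (21,22), (22,23).
Pick (0,3); next start ≥ 3 → (4,6); next start ≥ 6 → (6,7); next start ≥ 7 → (7,10); next start ≥ 10 → (11,12); next start ≥ 12 → (13,16); next start ≥ 16 → (16,17); next start ≥ 17 → (20,21); next start ≥ 21 → (21,22); next start ≥ 22 → (22,23).
Selected: (0,3) (4,6) (6,7) (7,10) (11,12) (13,16) (16,17) (20,21) (21,22) (22,23)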